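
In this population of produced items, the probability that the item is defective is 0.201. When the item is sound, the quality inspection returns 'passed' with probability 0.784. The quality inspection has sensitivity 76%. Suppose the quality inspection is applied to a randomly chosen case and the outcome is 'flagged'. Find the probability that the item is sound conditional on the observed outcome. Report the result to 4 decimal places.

P(¬H | E) ≈ 0.5305

Let H be the event that the item is defective. P(H) = 0.201, so P(¬H) = 0.799. With E the 'flagged' result, P(E|H) = 0.76 and P(E|¬H) = 0.216.
P(E) = 0.76·0.201 + 0.216·0.799 = 0.15276 + 0.17258 = 0.32534.
By Bayes' theorem, P(H|E) = 0.15276 / 0.32534 = 0.4695. Hence P(¬H|E) = 1 − 0.4695 = 0.5305.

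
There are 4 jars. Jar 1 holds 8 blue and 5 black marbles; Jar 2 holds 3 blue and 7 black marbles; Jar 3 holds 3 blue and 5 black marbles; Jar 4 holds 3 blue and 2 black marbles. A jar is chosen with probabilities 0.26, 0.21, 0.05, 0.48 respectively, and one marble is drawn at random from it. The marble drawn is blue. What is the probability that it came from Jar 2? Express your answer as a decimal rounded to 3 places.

Posterior probability ≈ 0.119

Tabulate prior·likelihood by source: [1] prior 0.26, lik 0.6154, product 0.1600; [2] prior 0.21, lik 0.3, product 0.06300; [3] prior 0.05, lik 0.375, product 0.01875; [4] prior 0.48, lik 0.6, product 0.2880.
Normalizing constant = 0.52975; the posterior for Jar 2 is its product over the sum, 0.06300/0.52975 = 0.119.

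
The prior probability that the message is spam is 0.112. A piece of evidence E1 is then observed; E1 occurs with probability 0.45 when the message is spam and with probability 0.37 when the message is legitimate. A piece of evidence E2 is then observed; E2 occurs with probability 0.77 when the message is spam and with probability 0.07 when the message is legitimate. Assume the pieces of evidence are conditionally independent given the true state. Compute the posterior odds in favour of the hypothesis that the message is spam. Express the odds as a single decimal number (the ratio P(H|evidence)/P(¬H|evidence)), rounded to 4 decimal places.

Prior odds = 0.112/(1−0.112) = 0.12613.
Likelihood ratio for E1 = 0.45/0.37 = 1.2162.
Likelihood ratio for E2 = 0.77/0.07 = 11.000.
Posterior odds = prior odds × LR₁ × LR₂ = 1.6874.

Posterior odds ≈ 1.6874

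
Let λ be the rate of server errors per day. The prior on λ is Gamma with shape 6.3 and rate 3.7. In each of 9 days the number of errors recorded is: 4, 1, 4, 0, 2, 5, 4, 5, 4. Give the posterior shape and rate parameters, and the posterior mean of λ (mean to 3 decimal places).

The Poisson likelihood adds the total count to the shape and the number of exposure periods to the rate. Here ∑xᵢ = 29 and n = 9, so shape 6.3→35.3 and rate 3.7→12.7.
E[λ | data] = 35.3/12.7 = 2.780.

Posterior: Gamma(shape=35.3, rate=12.7); mean ≈ 2.780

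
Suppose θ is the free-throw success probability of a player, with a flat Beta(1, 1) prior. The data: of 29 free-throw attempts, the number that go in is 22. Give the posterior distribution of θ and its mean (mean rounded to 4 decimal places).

The binomial likelihood is conjugate to the Beta prior: with 22 successes and 7 failures, the posterior is Beta(1+22, 1+7) = Beta(23, 8).
Posterior mean = α/(α+β) = 23/31 = 0.7419.

Posterior: Beta(23, 8); mean ≈ 0.7419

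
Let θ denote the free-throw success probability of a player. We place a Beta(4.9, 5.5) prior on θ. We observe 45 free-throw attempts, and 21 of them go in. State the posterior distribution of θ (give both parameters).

Posterior: Beta(25.9, 29.5)

The binomial likelihood is conjugate to the Beta prior: with 21 successes and 24 failures, the posterior is Beta(4.9+21, 5.5+24) = Beta(25.9, 29.5).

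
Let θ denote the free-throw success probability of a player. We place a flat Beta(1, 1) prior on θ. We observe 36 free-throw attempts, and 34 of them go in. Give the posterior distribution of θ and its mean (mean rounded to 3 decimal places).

Posterior: Beta(35, 3); mean ≈ 0.921

The binomial likelihood is conjugate to the Beta prior: with 34 successes and 2 failures, the posterior is Beta(1+34, 1+2) = Beta(35, 3).
E[θ | data] = 35/(35+3) = 0.921.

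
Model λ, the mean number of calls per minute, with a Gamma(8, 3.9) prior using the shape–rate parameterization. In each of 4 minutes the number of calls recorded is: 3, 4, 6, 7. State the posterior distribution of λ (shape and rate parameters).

Posterior: Gamma(shape=28, rate=7.9)

The Poisson likelihood adds the total count to the shape and the number of exposure periods to the rate. Here ∑xᵢ = 20 and n = 4, so shape 8→28 and rate 3.9→7.9.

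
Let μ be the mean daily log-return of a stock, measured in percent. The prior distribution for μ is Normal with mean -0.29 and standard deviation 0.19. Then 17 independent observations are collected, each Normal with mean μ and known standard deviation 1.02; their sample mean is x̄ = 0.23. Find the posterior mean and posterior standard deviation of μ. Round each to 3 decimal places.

With known σ, the Normal prior is conjugate. Weight on the data is w = (n/σ²)/(n/σ² + 1/τ₀²) = 16.3399/(16.3399+27.7008) = 0.37102.
Posterior mean = w·x̄ + (1−w)·μ₀ = 0.37102·0.23 + 0.62898·-0.29 = -0.097. Posterior variance = 1/(16.3399+27.7008) = 0.0227063, so SD = 0.151.

Posterior mean ≈ -0.097; posterior SD ≈ 0.151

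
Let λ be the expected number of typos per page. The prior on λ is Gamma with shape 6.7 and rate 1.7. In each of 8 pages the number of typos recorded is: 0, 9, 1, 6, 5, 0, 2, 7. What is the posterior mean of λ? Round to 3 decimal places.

Total count ∑xᵢ = 30 over n = 8 pages.
Gamma is conjugate to the Poisson likelihood: posterior is Gamma(shape = 6.7+30 = 36.7, rate = 1.7+8 = 9.7).
Posterior mean = shape/rate = 36.7/9.7 = 3.784.

Posterior mean ≈ 3.784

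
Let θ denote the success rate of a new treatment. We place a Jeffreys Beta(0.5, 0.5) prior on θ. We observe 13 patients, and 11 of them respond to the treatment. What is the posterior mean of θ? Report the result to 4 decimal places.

Posterior mean ≈ 0.8214

Observing 11 successes and 2 failures updates Beta(0.5, 0.5) by adding the success and failure counts to the two shape parameters: α = 0.5+11 = 11.5, β = 0.5+2 = 2.5.
Posterior mean = α/(α+β) = 11.5/14 = 0.8214.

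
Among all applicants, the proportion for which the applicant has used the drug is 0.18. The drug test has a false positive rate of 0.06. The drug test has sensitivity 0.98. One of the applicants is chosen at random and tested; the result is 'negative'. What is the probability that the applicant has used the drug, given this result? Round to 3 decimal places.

Let H be the event that the applicant has used the drug. P(H) = 0.18, so P(¬H) = 0.82. With E the 'negative' result, P(E|H) = 0.02 and P(E|¬H) = 0.94.
P(E) = 0.02·0.18 + 0.94·0.82 = 0.0036000 + 0.77080 = 0.77440.
By Bayes' theorem, P(H|E) = 0.0036000 / 0.77440 = 0.005.

P(H | E) ≈ 0.005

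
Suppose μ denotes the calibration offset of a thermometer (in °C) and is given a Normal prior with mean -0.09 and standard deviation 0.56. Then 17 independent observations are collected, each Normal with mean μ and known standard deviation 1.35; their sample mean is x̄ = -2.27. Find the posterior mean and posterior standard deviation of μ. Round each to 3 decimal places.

Posterior mean ≈ -1.715; posterior SD ≈ 0.283

Prior precision 1/τ₀² = 1/0.56² = 3.18878; data precision n/σ² = 17/1.35² = 9.32785.
Posterior precision = 3.18878 + 9.32785 = 12.5166, giving posterior SD = 1/√12.5166 = 0.283.
Posterior mean = (3.18878·-0.09 + 9.32785·-2.27) / 12.5166 = -1.715.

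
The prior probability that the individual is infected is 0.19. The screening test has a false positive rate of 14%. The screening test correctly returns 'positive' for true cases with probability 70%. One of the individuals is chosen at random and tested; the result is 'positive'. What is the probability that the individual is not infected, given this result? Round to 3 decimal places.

Write H for 'the individual is infected'. Prior odds H:¬H = 0.19/0.81 = 0.23457. For the 'positive' outcome, the likelihood ratio is 0.7/0.14 = 5.0000.
Posterior odds = 0.23457 × 5.0000 = 1.1728, so P(H|E) = 1.1728/(1+1.1728) = 0.540. Then P(¬H|E) = 1 − 0.540 = 0.460.

P(¬H | E) ≈ 0.460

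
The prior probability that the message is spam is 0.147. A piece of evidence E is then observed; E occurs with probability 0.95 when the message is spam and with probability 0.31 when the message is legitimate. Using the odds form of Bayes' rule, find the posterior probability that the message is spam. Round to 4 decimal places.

Prior odds = 0.147/(1−0.147) = 0.17233. In log-odds, ln(0.17233) = -1.7583.
Add log likelihood ratio: ln(3.0645) = 1.1199.
Posterior log-odds = -0.63844, so posterior odds = exp(-0.63844) = 0.52812. Converting, P(H|E) = 0.52812/1.5281 = 0.3456.

Posterior probability ≈ 0.3456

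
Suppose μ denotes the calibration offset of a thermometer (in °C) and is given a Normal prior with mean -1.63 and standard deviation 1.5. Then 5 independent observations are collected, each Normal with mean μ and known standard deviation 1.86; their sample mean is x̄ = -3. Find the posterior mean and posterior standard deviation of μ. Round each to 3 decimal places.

Prior precision 1/τ₀² = 1/1.5² = 0.444444; data precision n/σ² = 5/1.86² = 1.44525.
Posterior precision = 0.444444 + 1.44525 = 1.88970, giving posterior SD = 1/√1.88970 = 0.727.
Posterior mean = (0.444444·-1.63 + 1.44525·-3) / 1.88970 = -2.678.

Posterior mean ≈ -2.678; posterior SD ≈ 0.727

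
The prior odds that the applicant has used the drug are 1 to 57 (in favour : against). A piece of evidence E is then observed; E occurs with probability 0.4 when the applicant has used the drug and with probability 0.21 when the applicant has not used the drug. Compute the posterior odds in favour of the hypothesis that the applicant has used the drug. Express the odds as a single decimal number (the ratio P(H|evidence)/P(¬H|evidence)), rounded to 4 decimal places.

Prior odds = 1/57 = 0.017544. In log-odds, ln(0.017544) = -4.0431.
Add log likelihood ratio: ln(1.9048) = 0.64436.
Posterior log-odds = -3.3987, so posterior odds = exp(-3.3987) = 0.033417.

Posterior odds ≈ 0.0334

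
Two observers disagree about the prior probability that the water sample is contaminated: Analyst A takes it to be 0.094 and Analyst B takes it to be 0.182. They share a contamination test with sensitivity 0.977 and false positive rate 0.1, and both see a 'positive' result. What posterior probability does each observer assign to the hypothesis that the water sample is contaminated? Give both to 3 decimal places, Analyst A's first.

Analyst A: 0.503; Analyst B: 0.685

P('+'|H) = 0.977, P('+'|¬H) = 0.1.
Analyst A: numerator 0.977·0.094 = 0.091838; evidence = 0.091838+0.1·0.906 = 0.18244; posterior = 0.503.
Analyst B: numerator 0.977·0.182 = 0.17781; evidence = 0.17781+0.1·0.818 = 0.25961; posterior = 0.685.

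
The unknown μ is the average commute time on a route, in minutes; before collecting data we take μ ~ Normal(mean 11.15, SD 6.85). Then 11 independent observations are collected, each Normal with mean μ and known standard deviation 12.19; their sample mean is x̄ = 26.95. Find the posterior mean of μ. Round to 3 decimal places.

Posterior mean ≈ 23.418

With known σ, the Normal prior is conjugate. Weight on the data is w = (n/σ²)/(n/σ² + 1/τ₀²) = 0.0740262/(0.0740262+0.0213117) = 0.77646.
Posterior mean = w·x̄ + (1−w)·μ₀ = 0.77646·26.95 + 0.22354·11.15 = 23.418.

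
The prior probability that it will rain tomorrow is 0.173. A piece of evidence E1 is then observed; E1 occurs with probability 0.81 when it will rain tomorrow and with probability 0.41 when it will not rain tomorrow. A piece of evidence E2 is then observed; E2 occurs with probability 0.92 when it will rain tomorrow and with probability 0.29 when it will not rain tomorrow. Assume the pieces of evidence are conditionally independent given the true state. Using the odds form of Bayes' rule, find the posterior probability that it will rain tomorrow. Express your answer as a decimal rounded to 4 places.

Prior odds = 0.173/(1−0.173) = 0.20919. In log-odds, ln(0.20919) = -1.5645.
Add log likelihood ratios: ln(1.9756) + ln(3.1724) = 1.8354.
Posterior log-odds = 0.27086, so posterior odds = exp(0.27086) = 1.3111. Converting, P(H|E) = 1.3111/2.3111 = 0.5673.

Posterior probability ≈ 0.5673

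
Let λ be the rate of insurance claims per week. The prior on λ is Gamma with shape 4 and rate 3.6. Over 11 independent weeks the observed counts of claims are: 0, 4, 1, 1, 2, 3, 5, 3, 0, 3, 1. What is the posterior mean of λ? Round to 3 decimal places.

Total count ∑xᵢ = 23 over n = 11 weeks.
Gamma is conjugate to the Poisson likelihood: posterior is Gamma(shape = 4+23 = 27, rate = 3.6+11 = 14.6).
Posterior mean = shape/rate = 27/14.6 = 1.849.

Posterior mean ≈ 1.849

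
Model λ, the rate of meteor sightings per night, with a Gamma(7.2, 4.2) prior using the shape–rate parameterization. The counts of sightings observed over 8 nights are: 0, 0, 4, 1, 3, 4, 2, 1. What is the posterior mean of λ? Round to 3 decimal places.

Posterior mean ≈ 1.820

The Poisson likelihood adds the total count to the shape and the number of exposure periods to the rate. Here ∑xᵢ = 15 and n = 8, so shape 7.2→22.2 and rate 4.2→12.2.
Posterior mean = shape/rate = 22.2/12.2 = 1.820.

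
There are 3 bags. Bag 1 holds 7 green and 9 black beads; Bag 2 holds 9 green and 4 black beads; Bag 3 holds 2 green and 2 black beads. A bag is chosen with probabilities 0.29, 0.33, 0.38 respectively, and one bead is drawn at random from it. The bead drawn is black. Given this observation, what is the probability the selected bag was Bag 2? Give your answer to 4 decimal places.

P(black|Bag 1) = 0.5625; P(black|Bag 2) = 0.3077; P(black|Bag 3) = 0.5.
Prior × likelihood for each source: 0.29·0.5625=0.1631, 0.33·0.3077=0.1015, 0.38·0.5=0.1900. Summing gives P(black) = 0.45466.
P(Bag 2 | black) = 0.1015 / 0.45466 = 0.2233.

Posterior probability ≈ 0.2233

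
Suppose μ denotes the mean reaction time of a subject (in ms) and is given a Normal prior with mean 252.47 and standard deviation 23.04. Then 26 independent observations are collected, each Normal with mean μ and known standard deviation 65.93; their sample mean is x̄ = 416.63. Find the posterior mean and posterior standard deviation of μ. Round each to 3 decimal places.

With known σ, the Normal prior is conjugate. Weight on the data is w = (n/σ²)/(n/σ² + 1/τ₀²) = 0.00598146/(0.00598146+0.00188380) = 0.76049.
Posterior mean = w·x̄ + (1−w)·μ₀ = 0.76049·416.63 + 0.23951·252.47 = 377.312. Posterior variance = 1/(0.00598146+0.00188380) = 127.141, so SD = 11.276.

Posterior mean ≈ 377.312; posterior SD ≈ 11.276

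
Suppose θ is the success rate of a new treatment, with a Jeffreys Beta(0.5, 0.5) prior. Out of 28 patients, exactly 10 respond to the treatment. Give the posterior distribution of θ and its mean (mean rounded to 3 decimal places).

Observing 10 successes and 18 failures updates Beta(0.5, 0.5) by adding the success and failure counts to the two shape parameters: α = 0.5+10 = 10.5, β = 0.5+18 = 18.5.
Posterior mean = α/(α+β) = 10.5/29 = 0.362.

Posterior: Beta(10.5, 18.5); mean ≈ 0.362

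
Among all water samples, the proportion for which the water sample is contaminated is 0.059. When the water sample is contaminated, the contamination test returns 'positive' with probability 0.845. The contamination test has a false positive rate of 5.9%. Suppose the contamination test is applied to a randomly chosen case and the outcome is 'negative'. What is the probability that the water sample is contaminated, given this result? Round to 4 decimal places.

Let H be the event that the water sample is contaminated. P(H) = 0.059, so P(¬H) = 0.941. With E the 'negative' result, P(E|H) = 0.155 and P(E|¬H) = 0.941.
P(E) = 0.155·0.059 + 0.941·0.941 = 0.0091450 + 0.88548 = 0.89463.
By Bayes' theorem, P(H|E) = 0.0091450 / 0.89463 = 0.0102.

P(H | E) ≈ 0.0102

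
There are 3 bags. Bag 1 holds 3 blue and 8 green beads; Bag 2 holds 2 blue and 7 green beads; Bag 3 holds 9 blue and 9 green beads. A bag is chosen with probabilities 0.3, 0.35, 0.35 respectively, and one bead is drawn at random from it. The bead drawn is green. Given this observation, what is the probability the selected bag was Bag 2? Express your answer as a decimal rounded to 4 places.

Posterior probability ≈ 0.4091

P(green|Bag 1) = 0.7273; P(green|Bag 2) = 0.7778; P(green|Bag 3) = 0.5.
Prior × likelihood for each source: 0.3·0.7273=0.2182, 0.35·0.7778=0.2722, 0.35·0.5=0.1750. Summing gives P(green) = 0.66540.
P(Bag 2 | green) = 0.2722 / 0.66540 = 0.4091.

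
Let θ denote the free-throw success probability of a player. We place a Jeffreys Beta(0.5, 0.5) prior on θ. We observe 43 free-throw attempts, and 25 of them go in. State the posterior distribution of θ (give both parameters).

Posterior: Beta(25.5, 18.5)

Observing 25 successes and 18 failures updates Beta(0.5, 0.5) by adding the success and failure counts to the two shape parameters: α = 0.5+25 = 25.5, β = 0.5+18 = 18.5.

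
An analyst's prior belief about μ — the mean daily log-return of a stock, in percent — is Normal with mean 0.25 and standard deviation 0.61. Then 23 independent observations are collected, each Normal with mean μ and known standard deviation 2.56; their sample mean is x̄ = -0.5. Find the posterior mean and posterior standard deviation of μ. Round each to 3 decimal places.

With known σ, the Normal prior is conjugate. Weight on the data is w = (n/σ²)/(n/σ² + 1/τ₀²) = 3.50952/(3.50952+2.68745) = 0.56633.
Posterior mean = w·x̄ + (1−w)·μ₀ = 0.56633·-0.5 + 0.43367·0.25 = -0.175. Posterior variance = 1/(3.50952+2.68745) = 0.161369, so SD = 0.402.

Posterior mean ≈ -0.175; posterior SD ≈ 0.402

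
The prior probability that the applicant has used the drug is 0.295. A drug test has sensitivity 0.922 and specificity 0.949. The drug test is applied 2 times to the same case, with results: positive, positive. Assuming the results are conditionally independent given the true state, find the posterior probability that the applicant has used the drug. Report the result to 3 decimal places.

Let H be the event that the applicant has used the drug; start with P(H) = 0.295. P('positive'|H) = 0.922, P('positive'|¬H) = 0.051.
Update on result 1 ('positive'): P(H) ← 0.922·0.2950 / (0.922·0.2950 + 0.051·0.7050) = 0.27199/0.30795 = 0.8832.
Update on result 2 ('positive'): P(H) ← 0.922·0.8832 / (0.922·0.8832 + 0.051·0.1168) = 0.81435/0.82030 = 0.9927.

Posterior P(H) ≈ 0.993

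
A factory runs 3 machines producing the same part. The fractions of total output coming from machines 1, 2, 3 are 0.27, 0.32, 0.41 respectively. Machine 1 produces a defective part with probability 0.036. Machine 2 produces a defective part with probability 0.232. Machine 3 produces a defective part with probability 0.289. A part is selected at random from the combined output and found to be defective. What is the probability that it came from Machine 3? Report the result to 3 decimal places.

Tabulate prior·likelihood by source: [1] prior 0.27, lik 0.036, product 0.009720; [2] prior 0.32, lik 0.232, product 0.07424; [3] prior 0.41, lik 0.289, product 0.1185.
Normalizing constant = 0.20245; the posterior for Machine 3 is its product over the sum, 0.1185/0.20245 = 0.585.

Posterior probability ≈ 0.585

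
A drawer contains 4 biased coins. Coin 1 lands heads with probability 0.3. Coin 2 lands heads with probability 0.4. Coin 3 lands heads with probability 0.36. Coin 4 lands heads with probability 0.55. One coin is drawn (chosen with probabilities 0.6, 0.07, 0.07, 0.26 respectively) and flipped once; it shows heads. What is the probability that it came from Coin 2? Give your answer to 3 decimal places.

Posterior probability ≈ 0.074

Tabulate prior·likelihood by source: [1] prior 0.6, lik 0.3, product 0.1800; [2] prior 0.07, lik 0.4, product 0.02800; [3] prior 0.07, lik 0.36, product 0.02520; [4] prior 0.26, lik 0.55, product 0.1430.
Normalizing constant = 0.37620; the posterior for Coin 2 is its product over the sum, 0.02800/0.37620 = 0.074.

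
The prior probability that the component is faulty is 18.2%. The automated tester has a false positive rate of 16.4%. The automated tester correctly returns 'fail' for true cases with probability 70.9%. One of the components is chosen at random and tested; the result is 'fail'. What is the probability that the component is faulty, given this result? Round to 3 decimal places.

Let H be the event that the component is faulty. P(H) = 0.182, so P(¬H) = 0.818. With E the 'fail' result, P(E|H) = 0.709 and P(E|¬H) = 0.164.
P(E) = 0.709·0.182 + 0.164·0.818 = 0.12904 + 0.13415 = 0.26319.
By Bayes' theorem, P(H|E) = 0.12904 / 0.26319 = 0.490.

P(H | E) ≈ 0.490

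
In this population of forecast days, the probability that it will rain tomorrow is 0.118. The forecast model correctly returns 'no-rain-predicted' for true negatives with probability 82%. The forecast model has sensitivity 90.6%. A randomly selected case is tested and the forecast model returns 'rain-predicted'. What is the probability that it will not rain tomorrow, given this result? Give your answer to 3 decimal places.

P(¬H | E) ≈ 0.598

Let H be the event that it will rain tomorrow. P(H) = 0.118, so P(¬H) = 0.882. With E the 'rain-predicted' result, P(E|H) = 0.906 and P(E|¬H) = 0.18.
P(E) = 0.906·0.118 + 0.18·0.882 = 0.10691 + 0.15876 = 0.26567.
By Bayes' theorem, P(H|E) = 0.10691 / 0.26567 = 0.402. Hence P(¬H|E) = 1 − 0.402 = 0.598.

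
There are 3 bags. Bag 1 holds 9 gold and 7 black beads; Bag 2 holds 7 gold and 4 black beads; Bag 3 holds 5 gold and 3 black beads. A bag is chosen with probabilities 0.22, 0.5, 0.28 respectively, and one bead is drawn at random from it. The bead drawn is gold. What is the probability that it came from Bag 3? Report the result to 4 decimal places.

P(gold|Bag 1) = 0.5625; P(gold|Bag 2) = 0.6364; P(gold|Bag 3) = 0.625.
Prior × likelihood for each source: 0.22·0.5625=0.1237, 0.5·0.6364=0.3182, 0.28·0.625=0.1750. Summing gives P(gold) = 0.61693.
P(Bag 3 | gold) = 0.1750 / 0.61693 = 0.2837.

Posterior probability ≈ 0.2837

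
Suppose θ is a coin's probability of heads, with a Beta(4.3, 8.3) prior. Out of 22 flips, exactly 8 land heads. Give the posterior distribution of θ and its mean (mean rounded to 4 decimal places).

The binomial likelihood is conjugate to the Beta prior: with 8 successes and 14 failures, the posterior is Beta(4.3+8, 8.3+14) = Beta(12.3, 22.3).
E[θ | data] = 12.3/(12.3+22.3) = 0.3555.

Posterior: Beta(12.3, 22.3); mean ≈ 0.3555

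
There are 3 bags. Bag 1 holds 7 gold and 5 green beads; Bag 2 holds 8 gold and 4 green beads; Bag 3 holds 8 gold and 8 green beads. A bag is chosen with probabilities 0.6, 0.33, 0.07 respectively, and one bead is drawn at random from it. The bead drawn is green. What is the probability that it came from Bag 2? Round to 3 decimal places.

Posterior probability ≈ 0.278

P(green|Bag 1) = 0.4167; P(green|Bag 2) = 0.3333; P(green|Bag 3) = 0.5.
Prior × likelihood for each source: 0.6·0.4167=0.2500, 0.33·0.3333=0.1100, 0.07·0.5=0.03500. Summing gives P(green) = 0.39500.
P(Bag 2 | green) = 0.1100 / 0.39500 = 0.278.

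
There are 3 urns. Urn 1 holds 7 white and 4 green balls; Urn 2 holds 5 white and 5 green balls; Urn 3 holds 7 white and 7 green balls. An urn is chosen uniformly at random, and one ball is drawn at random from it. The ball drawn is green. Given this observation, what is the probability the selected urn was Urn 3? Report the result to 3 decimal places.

P(green|Urn 1) = 0.3636; P(green|Urn 2) = 0.5; P(green|Urn 3) = 0.5.
Prior × likelihood for each source: 0.333333·0.3636=0.1212, 0.333333·0.5=0.1667, 0.333333·0.5=0.1667. Summing gives P(green) = 0.45455.
P(Urn 3 | green) = 0.1667 / 0.45455 = 0.367.

Posterior probability ≈ 0.367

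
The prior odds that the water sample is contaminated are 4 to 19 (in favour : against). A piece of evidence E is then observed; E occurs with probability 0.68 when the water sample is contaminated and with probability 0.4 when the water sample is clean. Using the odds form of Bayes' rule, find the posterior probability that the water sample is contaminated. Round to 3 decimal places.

Posterior probability ≈ 0.264

Prior odds = 4/19 = 0.21053. In log-odds, ln(0.21053) = -1.5581.
Add log likelihood ratio: ln(1.7000) = 0.53063.
Posterior log-odds = -1.0275, so posterior odds = exp(-1.0275) = 0.35789. Converting, P(H|E) = 0.35789/1.3579 = 0.264.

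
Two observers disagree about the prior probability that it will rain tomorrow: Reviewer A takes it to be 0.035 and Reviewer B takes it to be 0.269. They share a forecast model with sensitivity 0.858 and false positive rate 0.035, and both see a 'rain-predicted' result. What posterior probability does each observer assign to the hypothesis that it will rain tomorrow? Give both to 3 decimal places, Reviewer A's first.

The likelihood ratio for a 'rain-predicted' result is 0.858/0.035 = 24.514.
Reviewer A: prior odds 0.035/0.965 = 0.036269; posterior odds 0.88912; posterior probability 0.471.
Reviewer B: prior odds 0.269/0.731 = 0.36799; posterior odds 9.0210; posterior probability 0.900.

Reviewer A: 0.471; Reviewer B: 0.900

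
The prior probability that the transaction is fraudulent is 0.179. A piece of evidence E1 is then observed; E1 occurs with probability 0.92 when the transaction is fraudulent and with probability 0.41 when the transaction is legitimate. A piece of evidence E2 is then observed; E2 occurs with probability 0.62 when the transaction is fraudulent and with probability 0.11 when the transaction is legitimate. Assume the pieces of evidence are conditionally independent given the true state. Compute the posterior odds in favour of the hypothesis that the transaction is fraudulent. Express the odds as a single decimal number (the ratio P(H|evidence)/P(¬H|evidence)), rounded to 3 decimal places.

Prior odds = 0.179/(1−0.179) = 0.21803. In log-odds, ln(0.21803) = -1.5231.
Add log likelihood ratios: ln(2.2439) + ln(5.6364) = 2.5375.
Posterior log-odds = 1.0143, so posterior odds = exp(1.0143) = 2.7575.

Posterior odds ≈ 2.757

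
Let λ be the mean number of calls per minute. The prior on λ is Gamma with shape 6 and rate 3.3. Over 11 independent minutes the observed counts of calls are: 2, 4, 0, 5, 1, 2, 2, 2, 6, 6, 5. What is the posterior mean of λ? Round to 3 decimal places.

Posterior mean ≈ 2.867

The Poisson likelihood adds the total count to the shape and the number of exposure periods to the rate. Here ∑xᵢ = 35 and n = 11, so shape 6→41 and rate 3.3→14.3.
E[λ | data] = 41/14.3 = 2.867.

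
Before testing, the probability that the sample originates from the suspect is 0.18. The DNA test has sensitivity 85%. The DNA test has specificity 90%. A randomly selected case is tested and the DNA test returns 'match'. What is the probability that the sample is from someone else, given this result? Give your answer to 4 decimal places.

P(¬H | E) ≈ 0.3489

Let H be the event that the sample originates from the suspect. P(H) = 0.18, so P(¬H) = 0.82. With E the 'match' result, P(E|H) = 0.85 and P(E|¬H) = 0.1.
P(E) = 0.85·0.18 + 0.1·0.82 = 0.15300 + 0.082000 = 0.23500.
By Bayes' theorem, P(H|E) = 0.15300 / 0.23500 = 0.6511. Hence P(¬H|E) = 1 − 0.6511 = 0.3489.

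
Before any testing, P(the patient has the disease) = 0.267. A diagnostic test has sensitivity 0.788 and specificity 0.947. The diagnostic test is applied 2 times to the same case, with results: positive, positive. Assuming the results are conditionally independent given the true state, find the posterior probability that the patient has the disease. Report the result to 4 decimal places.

Posterior P(H) ≈ 0.9877

With H the event that the patient has the disease, the joint likelihood of the observed sequence is P(data|H) = 0.788·0.788 = 0.62094 and P(data|¬H) = 0.053·0.053 = 0.0028090.
Bayes: P(H|data) = 0.267·0.62094 / (0.267·0.62094 + 0.733·0.0028090) = 0.16579/0.16785 = 0.9877.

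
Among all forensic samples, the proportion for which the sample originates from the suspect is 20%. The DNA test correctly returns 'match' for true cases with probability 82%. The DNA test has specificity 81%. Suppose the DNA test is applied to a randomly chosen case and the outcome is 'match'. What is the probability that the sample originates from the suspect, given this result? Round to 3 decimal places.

Write H for 'the sample originates from the suspect'. Prior odds H:¬H = 0.2/0.8 = 0.25000. For the 'match' outcome, the likelihood ratio is 0.82/0.19 = 4.3158.
Posterior odds = 0.25000 × 4.3158 = 1.0789, so P(H|E) = 1.0789/(1+1.0789) = 0.519.

P(H | E) ≈ 0.519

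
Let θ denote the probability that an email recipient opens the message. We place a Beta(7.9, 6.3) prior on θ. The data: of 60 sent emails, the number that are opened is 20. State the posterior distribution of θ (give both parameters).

Posterior: Beta(27.9, 46.3)

The binomial likelihood is conjugate to the Beta prior: with 20 successes and 40 failures, the posterior is Beta(7.9+20, 6.3+40) = Beta(27.9, 46.3).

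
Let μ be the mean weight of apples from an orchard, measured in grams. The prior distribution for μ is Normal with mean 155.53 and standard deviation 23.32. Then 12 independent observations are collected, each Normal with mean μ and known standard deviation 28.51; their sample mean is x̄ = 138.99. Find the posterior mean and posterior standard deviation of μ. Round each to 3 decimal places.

With known σ, the Normal prior is conjugate. Weight on the data is w = (n/σ²)/(n/σ² + 1/τ₀²) = 0.0147634/(0.0147634+0.00183884) = 0.88924.
Posterior mean = w·x̄ + (1−w)·μ₀ = 0.88924·138.99 + 0.11076·155.53 = 140.822. Posterior variance = 1/(0.0147634+0.00183884) = 60.2328, so SD = 7.761.

Posterior mean ≈ 140.822; posterior SD ≈ 7.761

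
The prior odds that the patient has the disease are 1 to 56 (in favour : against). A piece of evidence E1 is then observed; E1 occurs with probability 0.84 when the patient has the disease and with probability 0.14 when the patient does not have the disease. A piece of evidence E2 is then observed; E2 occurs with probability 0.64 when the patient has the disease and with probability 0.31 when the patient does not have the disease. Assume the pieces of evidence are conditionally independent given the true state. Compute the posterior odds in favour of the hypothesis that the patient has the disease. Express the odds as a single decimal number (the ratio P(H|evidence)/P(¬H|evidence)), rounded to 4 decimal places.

Prior odds = 1/56 = 0.017857.
Likelihood ratio for E1 = 0.84/0.14 = 6.0000.
Likelihood ratio for E2 = 0.64/0.31 = 2.0645.
Posterior odds = prior odds × LR₁ × LR₂ = 0.22120.

Posterior odds ≈ 0.2212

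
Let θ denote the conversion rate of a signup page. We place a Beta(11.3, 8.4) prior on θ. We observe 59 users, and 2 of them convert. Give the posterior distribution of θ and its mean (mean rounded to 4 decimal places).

The binomial likelihood is conjugate to the Beta prior: with 2 successes and 57 failures, the posterior is Beta(11.3+2, 8.4+57) = Beta(13.3, 65.4).
E[θ | data] = 13.3/(13.3+65.4) = 0.1690.

Posterior: Beta(13.3, 65.4); mean ≈ 0.1690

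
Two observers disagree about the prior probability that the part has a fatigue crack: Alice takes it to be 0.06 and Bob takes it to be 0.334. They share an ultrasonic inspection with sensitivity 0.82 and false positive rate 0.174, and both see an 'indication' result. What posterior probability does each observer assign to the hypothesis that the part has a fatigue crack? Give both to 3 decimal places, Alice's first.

Alice: 0.231; Bob: 0.703

The likelihood ratio for an 'indication' result is 0.82/0.174 = 4.7126.
Alice: prior odds 0.06/0.94 = 0.063830; posterior odds 0.30081; posterior probability 0.231.
Bob: prior odds 0.334/0.666 = 0.50150; posterior odds 2.3634; posterior probability 0.703.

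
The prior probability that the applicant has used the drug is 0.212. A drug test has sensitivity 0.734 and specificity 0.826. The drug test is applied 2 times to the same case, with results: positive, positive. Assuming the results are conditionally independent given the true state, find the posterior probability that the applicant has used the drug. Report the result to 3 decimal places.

With H the event that the applicant has used the drug, the joint likelihood of the observed sequence is P(data|H) = 0.734·0.734 = 0.53876 and P(data|¬H) = 0.174·0.174 = 0.030276.
Bayes: P(H|data) = 0.212·0.53876 / (0.212·0.53876 + 0.788·0.030276) = 0.11422/0.13807 = 0.8272.

Posterior P(H) ≈ 0.827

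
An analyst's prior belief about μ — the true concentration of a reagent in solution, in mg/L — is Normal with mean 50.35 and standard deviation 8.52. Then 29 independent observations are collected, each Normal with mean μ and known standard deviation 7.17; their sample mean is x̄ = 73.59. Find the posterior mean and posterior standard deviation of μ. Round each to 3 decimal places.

With known σ, the Normal prior is conjugate. Weight on the data is w = (n/σ²)/(n/σ² + 1/τ₀²) = 0.564105/(0.564105+0.0137759) = 0.97616.
Posterior mean = w·x̄ + (1−w)·μ₀ = 0.97616·73.59 + 0.023839·50.35 = 73.036. Posterior variance = 1/(0.564105+0.0137759) = 1.73046, so SD = 1.315.

Posterior mean ≈ 73.036; posterior SD ≈ 1.315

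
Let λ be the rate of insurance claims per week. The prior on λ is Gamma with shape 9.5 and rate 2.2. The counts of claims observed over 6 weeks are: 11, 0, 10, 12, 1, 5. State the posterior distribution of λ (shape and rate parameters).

The Poisson likelihood adds the total count to the shape and the number of exposure periods to the rate. Here ∑xᵢ = 39 and n = 6, so shape 9.5→48.5 and rate 2.2→8.2.

Posterior: Gamma(shape=48.5, rate=8.2)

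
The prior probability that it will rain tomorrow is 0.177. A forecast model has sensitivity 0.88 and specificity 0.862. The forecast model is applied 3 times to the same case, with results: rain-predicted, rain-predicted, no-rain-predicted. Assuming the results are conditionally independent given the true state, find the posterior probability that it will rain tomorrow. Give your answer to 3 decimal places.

Posterior P(H) ≈ 0.549

With H the event that it will rain tomorrow, the joint likelihood of the observed sequence is P(data|H) = 0.88·0.88·0.12 = 0.092928 and P(data|¬H) = 0.138·0.138·0.862 = 0.016416.
Bayes: P(H|data) = 0.177·0.092928 / (0.177·0.092928 + 0.823·0.016416) = 0.016448/0.029959 = 0.5490.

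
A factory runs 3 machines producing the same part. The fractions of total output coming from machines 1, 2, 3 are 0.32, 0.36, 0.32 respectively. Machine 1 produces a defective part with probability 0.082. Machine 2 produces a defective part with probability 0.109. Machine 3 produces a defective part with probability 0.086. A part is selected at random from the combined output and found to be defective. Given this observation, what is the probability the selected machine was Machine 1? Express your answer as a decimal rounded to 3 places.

Tabulate prior·likelihood by source: [1] prior 0.32, lik 0.082, product 0.02624; [2] prior 0.36, lik 0.109, product 0.03924; [3] prior 0.32, lik 0.086, product 0.02752.
Normalizing constant = 0.093000; the posterior for Machine 1 is its product over the sum, 0.02624/0.093000 = 0.282.

Posterior probability ≈ 0.282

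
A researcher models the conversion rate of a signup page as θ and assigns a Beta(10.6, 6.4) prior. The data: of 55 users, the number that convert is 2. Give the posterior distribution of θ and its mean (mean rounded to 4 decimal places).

Observing 2 successes and 53 failures updates Beta(10.6, 6.4) by adding the success and failure counts to the two shape parameters: α = 10.6+2 = 12.6, β = 6.4+53 = 59.4.
Posterior mean = α/(α+β) = 12.6/72 = 0.1750.

Posterior: Beta(12.6, 59.4); mean ≈ 0.1750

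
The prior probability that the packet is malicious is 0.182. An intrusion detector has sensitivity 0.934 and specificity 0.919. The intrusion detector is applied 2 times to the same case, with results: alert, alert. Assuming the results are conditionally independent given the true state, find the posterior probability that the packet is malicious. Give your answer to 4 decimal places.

Posterior P(H) ≈ 0.9673

With H the event that the packet is malicious, the joint likelihood of the observed sequence is P(data|H) = 0.934·0.934 = 0.87236 and P(data|¬H) = 0.081·0.081 = 0.0065610.
Bayes: P(H|data) = 0.182·0.87236 / (0.182·0.87236 + 0.818·0.0065610) = 0.15877/0.16414 = 0.9673.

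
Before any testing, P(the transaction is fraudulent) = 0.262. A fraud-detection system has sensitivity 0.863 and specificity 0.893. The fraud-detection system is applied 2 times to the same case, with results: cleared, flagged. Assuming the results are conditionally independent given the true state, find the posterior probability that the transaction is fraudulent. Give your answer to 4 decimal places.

Posterior P(H) ≈ 0.3052

With H the event that the transaction is fraudulent, the joint likelihood of the observed sequence is P(data|H) = 0.137·0.863 = 0.11823 and P(data|¬H) = 0.893·0.107 = 0.095551.
Bayes: P(H|data) = 0.262·0.11823 / (0.262·0.11823 + 0.738·0.095551) = 0.030977/0.10149 = 0.3052.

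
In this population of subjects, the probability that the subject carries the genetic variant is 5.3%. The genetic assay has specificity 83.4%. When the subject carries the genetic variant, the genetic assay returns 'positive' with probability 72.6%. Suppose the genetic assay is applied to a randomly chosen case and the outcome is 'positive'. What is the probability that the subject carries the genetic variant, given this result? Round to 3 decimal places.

Let H be the event that the subject carries the genetic variant. P(H) = 0.053, so P(¬H) = 0.947. With E the 'positive' result, P(E|H) = 0.726 and P(E|¬H) = 0.166.
P(E) = 0.726·0.053 + 0.166·0.947 = 0.038478 + 0.15720 = 0.19568.
By Bayes' theorem, P(H|E) = 0.038478 / 0.19568 = 0.197.

P(H | E) ≈ 0.197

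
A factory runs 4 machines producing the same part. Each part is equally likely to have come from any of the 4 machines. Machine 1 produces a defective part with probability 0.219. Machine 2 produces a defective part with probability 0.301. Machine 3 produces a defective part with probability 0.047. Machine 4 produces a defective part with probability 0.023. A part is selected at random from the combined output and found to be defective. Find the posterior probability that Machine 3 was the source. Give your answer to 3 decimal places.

Posterior probability ≈ 0.080

P(defective|M1) = 0.219; P(defective|M2) = 0.301; P(defective|M3) = 0.047; P(defective|M4) = 0.023.
Prior × likelihood for each source: 0.25·0.219=0.05475, 0.25·0.301=0.07525, 0.25·0.047=0.01175, 0.25·0.023=0.005750. Summing gives P(defective) = 0.14750.
P(Machine 3 | defective) = 0.01175 / 0.14750 = 0.080.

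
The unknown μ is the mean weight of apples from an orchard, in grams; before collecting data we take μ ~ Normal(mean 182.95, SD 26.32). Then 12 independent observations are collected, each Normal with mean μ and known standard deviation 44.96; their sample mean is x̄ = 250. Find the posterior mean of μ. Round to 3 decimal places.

Posterior mean ≈ 236.885

Prior precision 1/τ₀² = 1/26.32² = 0.00144354; data precision n/σ² = 12/44.96² = 0.00593647.
Posterior precision = 0.00144354 + 0.00593647 = 0.00738001.
Posterior mean = (0.00144354·182.95 + 0.00593647·250) / 0.00738001 = 236.885.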